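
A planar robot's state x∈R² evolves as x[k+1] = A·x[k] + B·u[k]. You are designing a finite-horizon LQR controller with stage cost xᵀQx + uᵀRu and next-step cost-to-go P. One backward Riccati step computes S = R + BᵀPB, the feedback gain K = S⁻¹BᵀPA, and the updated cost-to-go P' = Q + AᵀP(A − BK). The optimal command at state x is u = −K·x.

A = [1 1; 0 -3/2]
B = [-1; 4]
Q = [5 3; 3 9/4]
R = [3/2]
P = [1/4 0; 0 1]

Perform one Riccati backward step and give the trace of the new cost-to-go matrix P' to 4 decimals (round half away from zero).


BᵀP = [-0.2500 4.0000]
S = R + BᵀPB = [3/2] + [16.2500] = [17.7500]
BᵀPA = [-0.2500 -6.2500]
K = S⁻¹·BᵀPA = [-0.0141 -0.3521]
A−BK = [0.9859 0.6479; 0.0563 -0.0915]
AᵀP(A−BK) = [0.2465 0.1620; 0.1620 0.2993]
P' = Q + AᵀP(A−BK) = [5.2465 3.1620; 3.1620 2.5493]
tr(P') = 7.7958

7.7958


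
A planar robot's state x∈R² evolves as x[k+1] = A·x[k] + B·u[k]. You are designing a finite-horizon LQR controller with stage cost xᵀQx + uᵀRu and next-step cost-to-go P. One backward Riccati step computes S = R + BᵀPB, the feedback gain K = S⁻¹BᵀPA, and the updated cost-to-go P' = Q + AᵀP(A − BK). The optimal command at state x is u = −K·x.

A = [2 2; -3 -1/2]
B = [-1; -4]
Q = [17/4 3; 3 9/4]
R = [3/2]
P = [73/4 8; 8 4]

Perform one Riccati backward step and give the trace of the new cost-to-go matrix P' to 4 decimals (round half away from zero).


BᵀP = [-50.2500 -24.0000]
S = R + BᵀPB = [3/2] + [146.2500] = [147.7500]
BᵀPA = [-28.5000 -88.5000]
K = S⁻¹·BᵀPA = [-0.1929 -0.5990]
A−BK = [1.8071 1.4010; -3.7716 -2.8959]
AᵀP(A−BK) = [7.5025 5.9289; 5.9289 4.9898]
P' = Q + AᵀP(A−BK) = [11.7525 8.9289; 8.9289 7.2398]
tr(P') = 18.9924

18.9924


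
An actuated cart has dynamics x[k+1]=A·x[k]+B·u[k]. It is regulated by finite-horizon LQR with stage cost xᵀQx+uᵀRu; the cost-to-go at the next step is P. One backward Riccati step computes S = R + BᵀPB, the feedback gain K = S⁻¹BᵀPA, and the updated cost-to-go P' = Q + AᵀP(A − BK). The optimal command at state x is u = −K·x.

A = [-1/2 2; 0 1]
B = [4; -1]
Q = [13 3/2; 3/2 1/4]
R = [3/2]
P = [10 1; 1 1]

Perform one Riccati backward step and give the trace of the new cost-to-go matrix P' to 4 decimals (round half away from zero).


BᵀP = [39.0000 3.0000]
S = R + BᵀPB = [3/2] + [153.0000] = [154.5000]
BᵀPA = [-19.5000 81.0000]
K = S⁻¹·BᵀPA = [-0.1262 0.5243]
A−BK = [0.0049 -0.0971; -0.1262 1.5243]
AᵀP(A−BK) = [0.0388 -0.2767; -0.2767 2.5340]
P' = Q + AᵀP(A−BK) = [13.0388 1.2233; 1.2233 2.7840]
tr(P') = 15.8228

15.8228


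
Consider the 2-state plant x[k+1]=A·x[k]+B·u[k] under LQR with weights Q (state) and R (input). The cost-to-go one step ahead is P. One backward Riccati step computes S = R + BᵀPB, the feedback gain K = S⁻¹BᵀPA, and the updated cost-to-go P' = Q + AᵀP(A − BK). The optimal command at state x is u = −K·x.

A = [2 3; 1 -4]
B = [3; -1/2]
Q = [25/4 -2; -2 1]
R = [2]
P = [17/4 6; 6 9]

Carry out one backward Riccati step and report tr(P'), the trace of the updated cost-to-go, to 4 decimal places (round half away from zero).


BᵀP = [9.7500 13.5000]
S = R + BᵀPB = [2] + [22.5000] = [24.5000]
BᵀPA = [33.0000 -24.7500]
K = S⁻¹·BᵀPA = [1.3469 -1.0102]
A−BK = [-2.0408 6.0306; 1.6735 -4.5051]
AᵀP(A−BK) = [5.5510 -7.1633; -7.1633 13.2474]
P' = Q + AᵀP(A−BK) = [11.8010 -9.1633; -9.1633 14.2474]
tr(P') = 26.0485

26.0485


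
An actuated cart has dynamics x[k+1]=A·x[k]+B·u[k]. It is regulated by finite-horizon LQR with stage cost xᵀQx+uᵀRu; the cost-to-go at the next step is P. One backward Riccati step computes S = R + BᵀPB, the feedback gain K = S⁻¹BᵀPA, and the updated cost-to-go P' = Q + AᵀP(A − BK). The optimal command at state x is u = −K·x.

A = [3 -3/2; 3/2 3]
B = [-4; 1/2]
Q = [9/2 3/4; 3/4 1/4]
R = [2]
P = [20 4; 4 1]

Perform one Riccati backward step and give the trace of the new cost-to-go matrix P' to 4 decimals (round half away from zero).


8.6806

BᵀP = [-78.0000 -15.5000]
S = R + BᵀPB = [2] + [304.2500] = [306.2500]
BᵀPA = [-257.2500 70.5000]
K = S⁻¹·BᵀPA = [-0.8400 0.2302]
A−BK = [-0.3600 -0.5792; 1.9200 2.8849]
AᵀP(A−BK) = [2.1600 0.7200; 0.7200 1.7706]
P' = Q + AᵀP(A−BK) = [6.6600 1.4700; 1.4700 2.0206]
tr(P') = 8.6806


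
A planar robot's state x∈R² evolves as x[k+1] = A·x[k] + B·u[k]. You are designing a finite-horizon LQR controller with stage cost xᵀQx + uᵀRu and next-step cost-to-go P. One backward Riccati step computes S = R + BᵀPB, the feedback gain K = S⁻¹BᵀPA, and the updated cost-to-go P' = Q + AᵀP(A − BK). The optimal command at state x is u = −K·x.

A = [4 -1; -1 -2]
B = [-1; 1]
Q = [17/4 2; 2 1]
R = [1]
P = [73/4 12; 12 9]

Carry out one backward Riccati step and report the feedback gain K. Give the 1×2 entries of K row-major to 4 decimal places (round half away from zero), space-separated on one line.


-5.1765 2.8824

BᵀP = [-6.2500 -3.0000]
S = R + BᵀPB = [1] + [3.2500] = [4.2500]
BᵀPA = [-22.0000 12.2500]
K = S⁻¹·BᵀPA = [-5.1765 2.8824]
A−BK = [-1.1765 1.8824; 4.1765 -4.8824]
AᵀP(A−BK) = [91.1176 -75.5882; -75.5882 66.9412]
P' = Q + AᵀP(A−BK) = [95.3676 -73.5882; -73.5882 67.9412]
tr(P') = 163.3088


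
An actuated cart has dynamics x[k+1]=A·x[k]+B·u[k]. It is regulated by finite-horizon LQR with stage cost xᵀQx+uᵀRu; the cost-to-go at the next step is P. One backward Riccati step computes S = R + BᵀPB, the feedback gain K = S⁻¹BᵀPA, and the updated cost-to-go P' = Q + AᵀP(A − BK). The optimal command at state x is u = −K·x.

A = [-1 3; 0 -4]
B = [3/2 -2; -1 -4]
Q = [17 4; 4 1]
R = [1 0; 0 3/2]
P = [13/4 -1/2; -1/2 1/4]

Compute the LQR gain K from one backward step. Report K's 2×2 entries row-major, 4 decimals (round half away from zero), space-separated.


BᵀP = [5.3750 -1.0000; -4.5000 0.0000]
S = R + BᵀPB = [1 0; 0 3/2] + [9.0625 -6.7500; -6.7500 9.0000] = [10.0625 -6.7500; -6.7500 10.5000]
BᵀPA = [-5.3750 20.1250; 4.5000 -13.5000]
K = S⁻¹·BᵀPA = [-0.4337 2.0000; 0.1498 0.0000]
A−BK = [-0.0499 0.0000; 0.1654 -2.0000]
AᵀP(A−BK) = [0.2449 -1.0000; -1.0000 5.0000]
P' = Q + AᵀP(A−BK) = [17.2449 3.0000; 3.0000 6.0000]
tr(P') = 23.2449

-0.4337 2.0000 0.1498 0.0000


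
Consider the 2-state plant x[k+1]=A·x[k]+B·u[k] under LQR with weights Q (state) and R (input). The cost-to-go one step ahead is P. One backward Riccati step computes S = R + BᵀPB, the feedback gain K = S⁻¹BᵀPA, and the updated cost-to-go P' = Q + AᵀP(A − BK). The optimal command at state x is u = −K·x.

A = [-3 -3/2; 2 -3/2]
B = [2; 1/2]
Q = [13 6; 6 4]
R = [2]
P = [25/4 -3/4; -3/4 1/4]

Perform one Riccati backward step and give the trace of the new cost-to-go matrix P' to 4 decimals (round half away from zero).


24.4450

BᵀP = [12.1250 -1.3750]
S = R + BᵀPB = [2] + [23.5625] = [25.5625]
BᵀPA = [-39.1250 -16.1250]
K = S⁻¹·BᵀPA = [-1.5306 -0.6308]
A−BK = [0.0611 -0.2384; 2.7653 -1.1846]
AᵀP(A−BK) = [6.3667 1.5697; 1.5697 1.0782]
P' = Q + AᵀP(A−BK) = [19.3667 7.5697; 7.5697 5.0782]
tr(P') = 24.4450


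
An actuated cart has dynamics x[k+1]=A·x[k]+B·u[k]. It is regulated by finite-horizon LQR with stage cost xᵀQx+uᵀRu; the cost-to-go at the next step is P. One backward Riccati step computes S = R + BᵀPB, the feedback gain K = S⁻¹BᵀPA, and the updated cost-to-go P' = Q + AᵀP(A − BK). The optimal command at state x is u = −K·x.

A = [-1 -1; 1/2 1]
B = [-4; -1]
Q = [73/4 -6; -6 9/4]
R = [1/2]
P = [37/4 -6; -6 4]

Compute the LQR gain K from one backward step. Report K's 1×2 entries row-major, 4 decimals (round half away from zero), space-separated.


0.3923 0.4880

BᵀP = [-31.0000 20.0000]
S = R + BᵀPB = [1/2] + [104.0000] = [104.5000]
BᵀPA = [41.0000 51.0000]
K = S⁻¹·BᵀPA = [0.3923 0.4880]
A−BK = [0.5694 0.9522; 0.8923 1.4880]
AᵀP(A−BK) = [0.1639 0.2404; 0.2404 0.3600]
P' = Q + AᵀP(A−BK) = [18.4139 -5.7596; -5.7596 2.6100]
tr(P') = 21.0239


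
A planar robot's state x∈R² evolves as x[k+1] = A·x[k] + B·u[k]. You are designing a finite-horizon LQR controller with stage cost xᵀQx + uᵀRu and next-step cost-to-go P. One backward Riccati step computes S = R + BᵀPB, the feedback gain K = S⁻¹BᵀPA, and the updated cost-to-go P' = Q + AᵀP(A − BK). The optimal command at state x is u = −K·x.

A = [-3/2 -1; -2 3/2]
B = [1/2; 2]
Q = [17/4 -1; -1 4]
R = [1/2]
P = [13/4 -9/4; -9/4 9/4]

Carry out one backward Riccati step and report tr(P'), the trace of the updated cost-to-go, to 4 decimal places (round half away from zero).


BᵀP = [-2.8750 3.3750]
S = R + BᵀPB = [1/2] + [5.3125] = [5.8125]
BᵀPA = [-2.4375 7.9375]
K = S⁻¹·BᵀPA = [-0.4194 1.3656]
A−BK = [-1.2903 -1.6828; -1.1613 -1.2312]
AᵀP(A−BK) = [1.7903 2.0161; 2.0161 4.2231]
P' = Q + AᵀP(A−BK) = [6.0403 1.0161; 1.0161 8.2231]
tr(P') = 14.2634

14.2634


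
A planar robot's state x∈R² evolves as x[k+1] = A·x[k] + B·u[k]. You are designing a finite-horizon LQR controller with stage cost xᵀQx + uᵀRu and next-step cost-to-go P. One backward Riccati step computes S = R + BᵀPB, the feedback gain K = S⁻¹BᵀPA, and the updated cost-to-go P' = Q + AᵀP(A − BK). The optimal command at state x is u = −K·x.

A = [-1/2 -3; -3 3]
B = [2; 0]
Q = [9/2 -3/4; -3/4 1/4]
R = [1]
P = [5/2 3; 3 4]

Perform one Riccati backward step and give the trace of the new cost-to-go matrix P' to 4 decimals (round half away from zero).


15.8523

BᵀP = [5.0000 6.0000]
S = R + BᵀPB = [1] + [10.0000] = [11.0000]
BᵀPA = [-20.5000 3.0000]
K = S⁻¹·BᵀPA = [-1.8636 0.2727]
A−BK = [3.2273 -3.5455; -3.0000 3.0000]
AᵀP(A−BK) = [7.4205 -4.1591; -4.1591 3.6818]
P' = Q + AᵀP(A−BK) = [11.9205 -4.9091; -4.9091 3.9318]
tr(P') = 15.8523


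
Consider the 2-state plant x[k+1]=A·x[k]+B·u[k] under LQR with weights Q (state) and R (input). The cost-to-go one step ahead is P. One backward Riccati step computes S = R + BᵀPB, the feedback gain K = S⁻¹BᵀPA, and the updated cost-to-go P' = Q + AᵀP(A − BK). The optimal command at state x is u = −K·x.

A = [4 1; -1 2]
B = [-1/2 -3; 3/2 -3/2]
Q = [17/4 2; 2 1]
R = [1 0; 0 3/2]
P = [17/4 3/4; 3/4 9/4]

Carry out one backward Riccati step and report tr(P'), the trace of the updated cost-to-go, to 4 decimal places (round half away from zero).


10.2146

BᵀP = [-1.0000 3.0000; -13.8750 -5.6250]
S = R + BᵀPB = [1 0; 0 3/2] + [5.0000 -1.5000; -1.5000 50.0625] = [6.0000 -1.5000; -1.5000 51.5625]
BᵀPA = [-7.0000 5.0000; -49.8750 -25.1250]
K = S⁻¹·BᵀPA = [-1.4188 0.7167; -1.0085 -0.4664]
A−BK = [0.2650 -0.0409; -0.3846 0.2253]
AᵀP(A−BK) = [4.0171 -0.4957; -0.4957 0.9475]
P' = Q + AᵀP(A−BK) = [8.2671 1.5043; 1.5043 1.9475]
tr(P') = 10.2146


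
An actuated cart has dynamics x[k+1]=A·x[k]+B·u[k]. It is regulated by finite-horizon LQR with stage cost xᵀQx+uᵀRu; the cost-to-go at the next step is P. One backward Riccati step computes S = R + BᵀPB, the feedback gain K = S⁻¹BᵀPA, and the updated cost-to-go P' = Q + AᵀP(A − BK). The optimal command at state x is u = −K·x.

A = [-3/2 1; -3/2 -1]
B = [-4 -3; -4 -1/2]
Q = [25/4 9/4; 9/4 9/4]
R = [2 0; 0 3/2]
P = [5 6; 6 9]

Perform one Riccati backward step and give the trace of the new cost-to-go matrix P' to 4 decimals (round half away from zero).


BᵀP = [-44.0000 -60.0000; -18.0000 -22.5000]
S = R + BᵀPB = [2 0; 0 3/2] + [416.0000 162.0000; 162.0000 65.2500] = [418.0000 162.0000; 162.0000 66.7500]
BᵀPA = [156.0000 16.0000; 60.7500 4.5000]
K = S⁻¹·BᵀPA = [0.3448 0.2045; 0.0733 -0.4290]
A−BK = [0.0991 0.5312; -0.0842 -0.3964]
AᵀP(A−BK) = [0.2586 0.1534; 0.1534 0.6579]
P' = Q + AᵀP(A−BK) = [6.5086 2.4034; 2.4034 2.9079]
tr(P') = 9.4165

9.4165


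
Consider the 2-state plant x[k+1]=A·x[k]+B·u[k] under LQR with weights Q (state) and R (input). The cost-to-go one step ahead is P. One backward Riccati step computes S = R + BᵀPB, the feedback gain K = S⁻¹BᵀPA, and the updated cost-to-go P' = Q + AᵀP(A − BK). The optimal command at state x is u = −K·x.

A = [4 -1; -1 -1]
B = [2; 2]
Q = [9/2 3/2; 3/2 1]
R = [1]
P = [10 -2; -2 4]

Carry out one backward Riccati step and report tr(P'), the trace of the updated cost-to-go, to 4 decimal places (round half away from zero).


97.9390

BᵀP = [16.0000 4.0000]
S = R + BᵀPB = [1] + [40.0000] = [41.0000]
BᵀPA = [60.0000 -20.0000]
K = S⁻¹·BᵀPA = [1.4634 -0.4878]
A−BK = [1.0732 -0.0244; -3.9268 -0.0244]
AᵀP(A−BK) = [92.1951 -0.7317; -0.7317 0.2439]
P' = Q + AᵀP(A−BK) = [96.6951 0.7683; 0.7683 1.2439]
tr(P') = 97.9390


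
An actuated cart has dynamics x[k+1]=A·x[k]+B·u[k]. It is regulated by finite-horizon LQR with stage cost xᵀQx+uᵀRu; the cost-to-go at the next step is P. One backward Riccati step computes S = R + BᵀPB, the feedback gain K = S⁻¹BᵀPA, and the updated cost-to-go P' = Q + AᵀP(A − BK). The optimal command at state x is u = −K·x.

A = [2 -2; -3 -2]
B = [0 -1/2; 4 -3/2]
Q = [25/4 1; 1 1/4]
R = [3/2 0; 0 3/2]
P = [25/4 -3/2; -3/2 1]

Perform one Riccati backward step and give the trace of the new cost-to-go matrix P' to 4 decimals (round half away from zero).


BᵀP = [-6.0000 4.0000; -0.8750 -0.7500]
S = R + BᵀPB = [3/2 0; 0 3/2] + [16.0000 -3.0000; -3.0000 1.5625] = [17.5000 -3.0000; -3.0000 3.0625]
BᵀPA = [-24.0000 4.0000; 0.5000 3.2500]
K = S⁻¹·BᵀPA = [-1.6146 0.4933; -1.4184 1.5445]
A−BK = [1.2908 -1.2278; 1.3308 -1.6566]
AᵀP(A−BK) = [13.9594 -10.9320; -10.9320 10.0070]
P' = Q + AᵀP(A−BK) = [20.2094 -9.9320; -9.9320 10.2570]
tr(P') = 30.4664

30.4664


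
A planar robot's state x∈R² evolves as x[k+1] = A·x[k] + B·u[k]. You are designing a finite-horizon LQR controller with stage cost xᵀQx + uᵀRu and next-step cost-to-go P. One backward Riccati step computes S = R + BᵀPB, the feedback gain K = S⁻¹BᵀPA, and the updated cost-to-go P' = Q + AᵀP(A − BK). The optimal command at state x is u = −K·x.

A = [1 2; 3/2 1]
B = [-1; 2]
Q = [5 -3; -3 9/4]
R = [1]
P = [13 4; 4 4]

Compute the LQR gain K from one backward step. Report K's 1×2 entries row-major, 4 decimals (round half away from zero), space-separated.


0.0714 -0.4286

BᵀP = [-5.0000 4.0000]
S = R + BᵀPB = [1] + [13.0000] = [14.0000]
BᵀPA = [1.0000 -6.0000]
K = S⁻¹·BᵀPA = [0.0714 -0.4286]
A−BK = [1.0714 1.5714; 1.3571 1.8571]
AᵀP(A−BK) = [33.9286 48.4286; 48.4286 69.4286]
P' = Q + AᵀP(A−BK) = [38.9286 45.4286; 45.4286 71.6786]
tr(P') = 110.6071


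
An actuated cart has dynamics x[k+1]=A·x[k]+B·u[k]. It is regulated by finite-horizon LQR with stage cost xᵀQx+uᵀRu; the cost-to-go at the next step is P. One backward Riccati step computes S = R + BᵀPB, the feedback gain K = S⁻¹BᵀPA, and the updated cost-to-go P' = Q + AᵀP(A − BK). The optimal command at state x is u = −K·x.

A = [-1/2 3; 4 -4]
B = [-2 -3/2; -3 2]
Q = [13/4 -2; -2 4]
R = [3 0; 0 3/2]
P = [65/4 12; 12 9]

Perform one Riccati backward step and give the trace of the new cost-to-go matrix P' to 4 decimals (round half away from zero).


BᵀP = [-68.5000 -51.0000; -0.3750 0.0000]
S = R + BᵀPB = [3 0; 0 3/2] + [290.0000 0.7500; 0.7500 0.5625] = [293.0000 0.7500; 0.7500 2.0625]
BᵀPA = [-169.7500 -1.5000; 0.1875 -1.1250]
K = S⁻¹·BᵀPA = [-0.5801 -0.0037; 0.3019 -0.5441]
A−BK = [-1.2075 2.1764; 1.6559 -2.9230]
AᵀP(A−BK) = [1.5298 -0.9056; -0.9056 1.6323]
P' = Q + AᵀP(A−BK) = [4.7798 -2.9056; -2.9056 5.6323]
tr(P') = 10.4121

10.4121


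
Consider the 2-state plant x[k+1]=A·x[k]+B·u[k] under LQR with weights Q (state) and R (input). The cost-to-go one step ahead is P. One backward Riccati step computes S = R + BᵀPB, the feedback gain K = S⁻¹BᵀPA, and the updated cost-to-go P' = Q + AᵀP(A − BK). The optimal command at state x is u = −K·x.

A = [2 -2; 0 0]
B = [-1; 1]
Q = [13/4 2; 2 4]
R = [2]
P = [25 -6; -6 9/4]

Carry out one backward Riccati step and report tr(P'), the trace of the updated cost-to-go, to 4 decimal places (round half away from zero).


BᵀP = [-31.0000 8.2500]
S = R + BᵀPB = [2] + [39.2500] = [41.2500]
BᵀPA = [-62.0000 62.0000]
K = S⁻¹·BᵀPA = [-1.5030 1.5030]
A−BK = [0.4970 -0.4970; 1.5030 -1.5030]
AᵀP(A−BK) = [6.8121 -6.8121; -6.8121 6.8121]
P' = Q + AᵀP(A−BK) = [10.0621 -4.8121; -4.8121 10.8121]
tr(P') = 20.8742

20.8742


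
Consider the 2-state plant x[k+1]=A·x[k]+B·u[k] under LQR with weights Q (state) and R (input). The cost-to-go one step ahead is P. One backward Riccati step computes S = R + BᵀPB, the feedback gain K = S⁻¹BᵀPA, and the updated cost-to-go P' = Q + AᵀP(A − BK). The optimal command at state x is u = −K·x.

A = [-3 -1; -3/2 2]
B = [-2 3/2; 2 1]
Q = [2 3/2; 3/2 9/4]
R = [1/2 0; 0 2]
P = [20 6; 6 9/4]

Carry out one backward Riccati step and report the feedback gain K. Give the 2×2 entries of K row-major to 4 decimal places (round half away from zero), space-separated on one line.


BᵀP = [-28.0000 -7.5000; 36.0000 11.2500]
S = R + BᵀPB = [1/2 0; 0 2] + [41.0000 -49.5000; -49.5000 65.2500] = [41.5000 -49.5000; -49.5000 67.2500]
BᵀPA = [95.2500 13.0000; -124.8750 -13.5000]
K = S⁻¹·BᵀPA = [0.6583 0.6048; -1.3723 0.2444]
A−BK = [0.3751 -0.1571; -1.4444 0.5461]
AᵀP(A−BK) = [4.9896 -0.8345; -0.8345 0.4374]
P' = Q + AᵀP(A−BK) = [6.9896 0.6655; 0.6655 2.6874]
tr(P') = 9.6771

0.6583 0.6048 -1.3723 0.2444


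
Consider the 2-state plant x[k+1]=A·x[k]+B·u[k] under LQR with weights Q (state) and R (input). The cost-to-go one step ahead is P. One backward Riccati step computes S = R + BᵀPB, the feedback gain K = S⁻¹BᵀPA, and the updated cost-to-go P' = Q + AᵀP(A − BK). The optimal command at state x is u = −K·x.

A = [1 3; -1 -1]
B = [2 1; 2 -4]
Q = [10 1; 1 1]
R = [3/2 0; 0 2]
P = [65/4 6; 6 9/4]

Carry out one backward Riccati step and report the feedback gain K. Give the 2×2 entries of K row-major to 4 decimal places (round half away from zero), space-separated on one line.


0.2354 0.9556 0.0497 0.0472

BᵀP = [44.5000 16.5000; -7.7500 -3.0000]
S = R + BᵀPB = [3/2 0; 0 2] + [122.0000 -21.5000; -21.5000 4.2500] = [123.5000 -21.5000; -21.5000 6.2500]
BᵀPA = [28.0000 117.0000; -4.7500 -20.2500]
K = S⁻¹·BᵀPA = [0.2354 0.9556; 0.0497 0.0472]
A−BK = [0.4796 1.0416; -1.2721 -2.7222]
AᵀP(A−BK) = [0.1456 0.4678; 0.4678 1.6523]
P' = Q + AᵀP(A−BK) = [10.1456 1.4678; 1.4678 2.6523]
tr(P') = 12.7979


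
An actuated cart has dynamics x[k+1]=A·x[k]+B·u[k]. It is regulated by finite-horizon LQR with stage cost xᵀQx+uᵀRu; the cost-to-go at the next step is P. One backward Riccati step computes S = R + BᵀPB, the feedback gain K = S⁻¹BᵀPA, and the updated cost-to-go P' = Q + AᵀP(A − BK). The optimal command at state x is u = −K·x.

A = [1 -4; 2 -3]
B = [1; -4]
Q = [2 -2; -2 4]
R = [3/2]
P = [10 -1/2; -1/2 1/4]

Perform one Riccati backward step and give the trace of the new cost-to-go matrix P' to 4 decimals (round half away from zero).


64.0577

BᵀP = [12.0000 -1.5000]
S = R + BᵀPB = [3/2] + [18.0000] = [19.5000]
BᵀPA = [9.0000 -43.5000]
K = S⁻¹·BᵀPA = [0.4615 -2.2308]
A−BK = [0.5385 -1.7692; 3.8462 -11.9231]
AᵀP(A−BK) = [4.8462 -15.9231; -15.9231 53.2115]
P' = Q + AᵀP(A−BK) = [6.8462 -17.9231; -17.9231 57.2115]
tr(P') = 64.0577


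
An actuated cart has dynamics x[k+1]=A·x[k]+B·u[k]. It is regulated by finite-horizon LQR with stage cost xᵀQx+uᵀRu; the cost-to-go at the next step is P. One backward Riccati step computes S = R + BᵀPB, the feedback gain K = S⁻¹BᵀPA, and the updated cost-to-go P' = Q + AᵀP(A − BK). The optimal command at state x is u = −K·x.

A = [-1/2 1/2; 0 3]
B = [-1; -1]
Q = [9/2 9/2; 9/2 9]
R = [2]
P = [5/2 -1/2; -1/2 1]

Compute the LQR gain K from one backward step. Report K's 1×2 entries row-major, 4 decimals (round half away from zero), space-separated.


0.2222 -0.5556

BᵀP = [-2.0000 -0.5000]
S = R + BᵀPB = [2] + [2.5000] = [4.5000]
BᵀPA = [1.0000 -2.5000]
K = S⁻¹·BᵀPA = [0.2222 -0.5556]
A−BK = [-0.2778 -0.0556; 0.2222 2.4444]
AᵀP(A−BK) = [0.4028 0.6806; 0.6806 6.7361]
P' = Q + AᵀP(A−BK) = [4.9028 5.1806; 5.1806 15.7361]
tr(P') = 20.6389


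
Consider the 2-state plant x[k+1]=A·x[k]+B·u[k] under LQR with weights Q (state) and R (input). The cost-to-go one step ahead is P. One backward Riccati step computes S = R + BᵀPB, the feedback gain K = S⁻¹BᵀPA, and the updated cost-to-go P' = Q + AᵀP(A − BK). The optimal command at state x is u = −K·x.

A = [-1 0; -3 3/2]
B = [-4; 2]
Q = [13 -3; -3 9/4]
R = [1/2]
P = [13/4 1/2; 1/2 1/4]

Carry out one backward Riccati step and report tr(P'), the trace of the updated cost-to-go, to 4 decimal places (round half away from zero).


BᵀP = [-12.0000 -1.5000]
S = R + BᵀPB = [1/2] + [45.0000] = [45.5000]
BᵀPA = [16.5000 -2.2500]
K = S⁻¹·BᵀPA = [0.3626 -0.0495]
A−BK = [0.4505 -0.1978; -3.7253 1.5989]
AᵀP(A−BK) = [2.5165 -1.0591; -1.0591 0.4512]
P' = Q + AᵀP(A−BK) = [15.5165 -4.0591; -4.0591 2.7012]
tr(P') = 18.2177

18.2177


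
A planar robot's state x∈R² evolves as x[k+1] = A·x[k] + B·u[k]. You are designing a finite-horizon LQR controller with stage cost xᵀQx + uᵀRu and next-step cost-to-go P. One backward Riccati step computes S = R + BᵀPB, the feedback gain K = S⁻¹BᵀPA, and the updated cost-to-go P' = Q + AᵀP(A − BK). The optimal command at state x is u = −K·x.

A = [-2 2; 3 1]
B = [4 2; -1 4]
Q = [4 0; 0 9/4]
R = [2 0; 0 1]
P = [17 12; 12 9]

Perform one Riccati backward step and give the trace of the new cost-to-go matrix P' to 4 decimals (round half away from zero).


7.6972

BᵀP = [56.0000 39.0000; 82.0000 60.0000]
S = R + BᵀPB = [2 0; 0 1] + [185.0000 268.0000; 268.0000 404.0000] = [187.0000 268.0000; 268.0000 405.0000]
BᵀPA = [5.0000 151.0000; 16.0000 224.0000]
K = S⁻¹·BᵀPA = [-0.5786 0.2871; 0.4224 0.3631]
A−BK = [-0.5303 0.1253; 0.7318 -0.1652]
AᵀP(A−BK) = [1.1347 -0.2450; -0.2450 0.3125]
P' = Q + AᵀP(A−BK) = [5.1347 -0.2450; -0.2450 2.5625]
tr(P') = 7.6972


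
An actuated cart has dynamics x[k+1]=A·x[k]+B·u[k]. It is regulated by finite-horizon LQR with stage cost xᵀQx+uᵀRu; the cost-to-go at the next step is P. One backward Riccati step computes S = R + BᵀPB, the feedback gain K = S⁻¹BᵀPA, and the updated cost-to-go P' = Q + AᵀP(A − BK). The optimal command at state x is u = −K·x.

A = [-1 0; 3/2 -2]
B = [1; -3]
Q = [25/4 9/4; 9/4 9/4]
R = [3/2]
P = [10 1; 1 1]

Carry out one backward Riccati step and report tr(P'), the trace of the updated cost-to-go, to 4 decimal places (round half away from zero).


13.7500

BᵀP = [7.0000 -2.0000]
S = R + BᵀPB = [3/2] + [13.0000] = [14.5000]
BᵀPA = [-10.0000 4.0000]
K = S⁻¹·BᵀPA = [-0.6897 0.2759]
A−BK = [-0.3103 -0.2759; -0.5690 -1.1724]
AᵀP(A−BK) = [2.3534 1.7586; 1.7586 2.8966]
P' = Q + AᵀP(A−BK) = [8.6034 4.0086; 4.0086 5.1466]
tr(P') = 13.7500


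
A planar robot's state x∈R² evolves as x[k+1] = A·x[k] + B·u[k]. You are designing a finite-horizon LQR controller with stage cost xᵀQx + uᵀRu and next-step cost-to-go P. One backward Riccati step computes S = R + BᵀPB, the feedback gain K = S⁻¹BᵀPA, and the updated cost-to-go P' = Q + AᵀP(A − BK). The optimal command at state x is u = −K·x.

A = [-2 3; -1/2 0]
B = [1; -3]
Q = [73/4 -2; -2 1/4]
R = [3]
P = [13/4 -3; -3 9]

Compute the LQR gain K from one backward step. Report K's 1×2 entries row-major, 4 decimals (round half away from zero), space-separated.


-0.0903 0.3492

BᵀP = [12.2500 -30.0000]
S = R + BᵀPB = [3] + [102.2500] = [105.2500]
BᵀPA = [-9.5000 36.7500]
K = S⁻¹·BᵀPA = [-0.0903 0.3492]
A−BK = [-1.9097 2.6508; -0.7708 1.0475]
AᵀP(A−BK) = [8.3925 -11.6829; -11.6829 16.4181]
P' = Q + AᵀP(A−BK) = [26.6425 -13.6829; -13.6829 16.6681]
tr(P') = 43.3106


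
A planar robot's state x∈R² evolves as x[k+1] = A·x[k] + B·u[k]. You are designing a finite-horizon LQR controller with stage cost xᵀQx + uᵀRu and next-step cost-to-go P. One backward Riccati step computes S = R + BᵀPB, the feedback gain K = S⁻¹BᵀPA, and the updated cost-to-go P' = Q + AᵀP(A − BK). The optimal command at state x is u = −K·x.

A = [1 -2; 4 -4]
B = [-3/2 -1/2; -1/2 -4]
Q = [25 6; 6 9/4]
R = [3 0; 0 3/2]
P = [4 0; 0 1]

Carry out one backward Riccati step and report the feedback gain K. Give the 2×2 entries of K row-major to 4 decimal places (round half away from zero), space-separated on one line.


BᵀP = [-6.0000 -0.5000; -2.0000 -4.0000]
S = R + BᵀPB = [3 0; 0 3/2] + [9.2500 5.0000; 5.0000 17.0000] = [12.2500 5.0000; 5.0000 18.5000]
BᵀPA = [-8.0000 14.0000; -18.0000 20.0000]
K = S⁻¹·BᵀPA = [-0.2877 0.7886; -0.8952 0.8679]
A−BK = [0.1209 -0.3831; 0.2753 -0.1339]
AᵀP(A−BK) = [1.5846 -2.0682; -2.0682 3.6007]
P' = Q + AᵀP(A−BK) = [26.5846 3.9318; 3.9318 5.8507]
tr(P') = 32.4354

-0.2877 0.7886 -0.8952 0.8679


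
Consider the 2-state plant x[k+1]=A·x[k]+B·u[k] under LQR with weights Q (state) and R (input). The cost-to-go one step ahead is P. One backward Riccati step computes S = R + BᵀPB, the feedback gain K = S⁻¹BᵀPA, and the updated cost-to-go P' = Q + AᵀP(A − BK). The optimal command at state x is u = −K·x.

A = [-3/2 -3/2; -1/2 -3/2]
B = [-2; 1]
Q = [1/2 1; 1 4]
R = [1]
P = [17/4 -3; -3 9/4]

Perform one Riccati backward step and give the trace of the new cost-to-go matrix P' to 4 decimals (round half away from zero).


BᵀP = [-11.5000 8.2500]
S = R + BᵀPB = [1] + [31.2500] = [32.2500]
BᵀPA = [13.1250 4.8750]
K = S⁻¹·BᵀPA = [0.4070 0.1512]
A−BK = [-0.6860 -1.1977; -0.9070 -1.6512]
AᵀP(A−BK) = [0.2834 0.2660; 0.2660 0.3881]
P' = Q + AᵀP(A−BK) = [0.7834 1.2660; 1.2660 4.3881]
tr(P') = 5.1715

5.1715


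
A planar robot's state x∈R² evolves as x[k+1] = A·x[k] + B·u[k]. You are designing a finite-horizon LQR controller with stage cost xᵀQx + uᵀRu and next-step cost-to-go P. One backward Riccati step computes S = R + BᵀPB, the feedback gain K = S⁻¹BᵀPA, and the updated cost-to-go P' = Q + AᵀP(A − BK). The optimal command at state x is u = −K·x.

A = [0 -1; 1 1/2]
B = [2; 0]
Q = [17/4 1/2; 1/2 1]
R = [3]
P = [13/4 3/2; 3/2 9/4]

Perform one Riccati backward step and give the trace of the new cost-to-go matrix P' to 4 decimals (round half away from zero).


7.6875

BᵀP = [6.5000 3.0000]
S = R + BᵀPB = [3] + [13.0000] = [16.0000]
BᵀPA = [3.0000 -5.0000]
K = S⁻¹·BᵀPA = [0.1875 -0.3125]
A−BK = [-0.3750 -0.3750; 1.0000 0.5000]
AᵀP(A−BK) = [1.6875 0.5625; 0.5625 0.7500]
P' = Q + AᵀP(A−BK) = [5.9375 1.0625; 1.0625 1.7500]
tr(P') = 7.6875


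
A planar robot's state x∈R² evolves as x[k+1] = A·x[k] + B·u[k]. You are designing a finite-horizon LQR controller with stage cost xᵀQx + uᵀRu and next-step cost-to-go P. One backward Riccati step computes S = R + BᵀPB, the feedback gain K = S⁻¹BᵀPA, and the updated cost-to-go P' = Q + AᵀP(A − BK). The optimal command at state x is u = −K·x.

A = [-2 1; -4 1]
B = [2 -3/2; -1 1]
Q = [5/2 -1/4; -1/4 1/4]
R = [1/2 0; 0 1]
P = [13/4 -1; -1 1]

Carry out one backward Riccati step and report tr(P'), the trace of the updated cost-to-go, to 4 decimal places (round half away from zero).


16.1773

BᵀP = [7.5000 -3.0000; -5.8750 2.5000]
S = R + BᵀPB = [1/2 0; 0 1] + [18.0000 -14.2500; -14.2500 11.3125] = [18.5000 -14.2500; -14.2500 12.3125]
BᵀPA = [-3.0000 4.5000; 1.7500 -3.3750]
K = S⁻¹·BᵀPA = [-0.4855 0.2958; -0.4197 0.0683]
A−BK = [-1.6587 0.5107; -4.0657 1.2276]
AᵀP(A−BK) = [12.2781 -3.7320; -3.7320 1.1492]
P' = Q + AᵀP(A−BK) = [14.7781 -3.9820; -3.9820 1.3992]
tr(P') = 16.1773


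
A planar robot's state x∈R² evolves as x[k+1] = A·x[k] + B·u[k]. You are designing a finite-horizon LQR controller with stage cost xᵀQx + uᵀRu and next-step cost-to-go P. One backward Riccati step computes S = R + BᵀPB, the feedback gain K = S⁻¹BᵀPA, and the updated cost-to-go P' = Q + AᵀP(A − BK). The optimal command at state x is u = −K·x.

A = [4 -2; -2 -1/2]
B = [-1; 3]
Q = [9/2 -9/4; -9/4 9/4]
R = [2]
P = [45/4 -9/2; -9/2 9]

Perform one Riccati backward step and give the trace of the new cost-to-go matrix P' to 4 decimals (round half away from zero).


107.1603

BᵀP = [-24.7500 31.5000]
S = R + BᵀPB = [2] + [119.2500] = [121.2500]
BᵀPA = [-162.0000 33.7500]
K = S⁻¹·BᵀPA = [-1.3361 0.2784]
A−BK = [2.6639 -1.7216; 2.0082 -1.3351]
AᵀP(A−BK) = [71.5546 -44.9072; -44.9072 28.8557]
P' = Q + AᵀP(A−BK) = [76.0546 -47.1572; -47.1572 31.1057]
tr(P') = 107.1603


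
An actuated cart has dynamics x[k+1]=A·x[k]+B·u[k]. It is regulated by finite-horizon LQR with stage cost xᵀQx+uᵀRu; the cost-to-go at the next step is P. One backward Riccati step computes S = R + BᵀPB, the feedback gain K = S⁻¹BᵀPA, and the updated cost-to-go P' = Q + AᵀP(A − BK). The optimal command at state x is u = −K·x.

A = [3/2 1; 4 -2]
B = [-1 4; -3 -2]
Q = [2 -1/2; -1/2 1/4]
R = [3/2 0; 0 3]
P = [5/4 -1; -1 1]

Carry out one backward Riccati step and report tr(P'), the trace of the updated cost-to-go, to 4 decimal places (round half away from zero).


4.1517

BᵀP = [1.7500 -2.0000; 7.0000 -6.0000]
S = R + BᵀPB = [3/2 0; 0 3] + [4.2500 11.0000; 11.0000 40.0000] = [5.7500 11.0000; 11.0000 43.0000]
BᵀPA = [-5.3750 5.7500; -13.5000 19.0000]
K = S⁻¹·BᵀPA = [-0.6545 0.3030; -0.1465 0.3644]
A−BK = [1.4317 -0.1545; 1.7436 -0.3624]
AᵀP(A−BK) = [1.3166 -0.5777; -0.5777 0.5851]
P' = Q + AᵀP(A−BK) = [3.3166 -1.0777; -1.0777 0.8351]
tr(P') = 4.1517


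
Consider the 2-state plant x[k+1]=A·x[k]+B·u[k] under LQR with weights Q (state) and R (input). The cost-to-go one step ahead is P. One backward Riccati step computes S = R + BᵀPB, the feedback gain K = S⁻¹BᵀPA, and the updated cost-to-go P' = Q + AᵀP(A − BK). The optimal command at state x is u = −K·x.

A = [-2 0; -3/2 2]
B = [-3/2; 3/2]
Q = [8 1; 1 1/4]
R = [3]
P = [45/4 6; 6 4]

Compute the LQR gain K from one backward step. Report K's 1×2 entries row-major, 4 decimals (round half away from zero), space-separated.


BᵀP = [-7.8750 -3.0000]
S = R + BᵀPB = [3] + [7.3125] = [10.3125]
BᵀPA = [20.2500 -6.0000]
K = S⁻¹·BᵀPA = [1.9636 -0.5818]
A−BK = [0.9455 -0.8727; -4.4455 2.8727]
AᵀP(A−BK) = [50.2364 -24.2182; -24.2182 12.5091]
P' = Q + AᵀP(A−BK) = [58.2364 -23.2182; -23.2182 12.7591]
tr(P') = 70.9955

1.9636 -0.5818


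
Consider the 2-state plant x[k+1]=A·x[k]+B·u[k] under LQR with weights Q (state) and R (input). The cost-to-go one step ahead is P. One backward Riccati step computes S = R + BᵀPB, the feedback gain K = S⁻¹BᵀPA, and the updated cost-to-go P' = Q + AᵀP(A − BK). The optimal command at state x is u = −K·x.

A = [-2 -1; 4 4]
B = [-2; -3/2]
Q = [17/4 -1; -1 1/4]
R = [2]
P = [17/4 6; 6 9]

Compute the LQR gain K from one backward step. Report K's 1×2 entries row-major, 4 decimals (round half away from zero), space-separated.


-0.8904 -1.1229

BᵀP = [-17.5000 -25.5000]
S = R + BᵀPB = [2] + [73.2500] = [75.2500]
BᵀPA = [-67.0000 -84.5000]
K = S⁻¹·BᵀPA = [-0.8904 -1.1229]
A−BK = [-3.7807 -3.2458; 2.6645 2.3156]
AᵀP(A−BK) = [5.3455 5.2641; 5.2641 5.3630]
P' = Q + AᵀP(A−BK) = [9.5955 4.2641; 4.2641 5.6130]
tr(P') = 15.2085


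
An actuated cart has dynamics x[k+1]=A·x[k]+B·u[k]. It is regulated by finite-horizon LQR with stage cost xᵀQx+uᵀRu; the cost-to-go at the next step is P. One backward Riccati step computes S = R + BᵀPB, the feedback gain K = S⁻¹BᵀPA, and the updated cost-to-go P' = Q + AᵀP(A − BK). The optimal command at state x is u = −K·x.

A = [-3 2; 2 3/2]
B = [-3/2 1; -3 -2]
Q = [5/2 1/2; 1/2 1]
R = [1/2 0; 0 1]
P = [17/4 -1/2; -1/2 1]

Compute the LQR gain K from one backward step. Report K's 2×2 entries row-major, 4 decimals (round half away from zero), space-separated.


0.6483 -0.8866 -1.8228 0.5704

BᵀP = [-4.8750 -2.2500; 5.2500 -2.5000]
S = R + BᵀPB = [1/2 0; 0 1] + [14.0625 -0.3750; -0.3750 10.2500] = [14.5625 -0.3750; -0.3750 11.2500]
BᵀPA = [10.1250 -13.1250; -20.7500 6.7500]
K = S⁻¹·BᵀPA = [0.6483 -0.8866; -1.8228 0.5704]
A−BK = [-0.2047 0.0997; 0.2994 -0.0189]
AᵀP(A−BK) = [3.8618 -1.4364; -1.4364 0.7629]
P' = Q + AᵀP(A−BK) = [6.3618 -0.9364; -0.9364 1.7629]
tr(P') = 8.1247


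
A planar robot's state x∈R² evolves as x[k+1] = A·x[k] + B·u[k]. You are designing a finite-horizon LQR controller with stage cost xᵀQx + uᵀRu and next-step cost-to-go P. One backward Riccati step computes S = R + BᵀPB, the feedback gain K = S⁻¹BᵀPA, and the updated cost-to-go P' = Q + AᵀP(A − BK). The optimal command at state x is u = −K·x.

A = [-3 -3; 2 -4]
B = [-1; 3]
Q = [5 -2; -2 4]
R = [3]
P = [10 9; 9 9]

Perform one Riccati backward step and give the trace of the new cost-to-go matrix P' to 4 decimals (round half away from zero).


93.1500

BᵀP = [17.0000 18.0000]
S = R + BᵀPB = [3] + [37.0000] = [40.0000]
BᵀPA = [-15.0000 -123.0000]
K = S⁻¹·BᵀPA = [-0.3750 -3.0750]
A−BK = [-3.3750 -6.0750; 3.1250 5.2250]
AᵀP(A−BK) = [12.3750 25.8750; 25.8750 71.7750]
P' = Q + AᵀP(A−BK) = [17.3750 23.8750; 23.8750 75.7750]
tr(P') = 93.1500


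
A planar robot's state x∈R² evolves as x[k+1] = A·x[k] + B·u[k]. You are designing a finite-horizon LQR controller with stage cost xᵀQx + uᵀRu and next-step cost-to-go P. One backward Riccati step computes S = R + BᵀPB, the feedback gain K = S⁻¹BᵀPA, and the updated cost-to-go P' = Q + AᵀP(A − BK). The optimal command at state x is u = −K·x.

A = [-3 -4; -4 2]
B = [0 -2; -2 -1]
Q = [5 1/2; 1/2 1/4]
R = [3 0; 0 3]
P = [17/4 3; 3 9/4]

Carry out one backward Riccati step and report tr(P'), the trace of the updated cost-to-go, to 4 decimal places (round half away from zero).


BᵀP = [-6.0000 -4.5000; -11.5000 -8.2500]
S = R + BᵀPB = [3 0; 0 3] + [9.0000 16.5000; 16.5000 31.2500] = [12.0000 16.5000; 16.5000 34.2500]
BᵀPA = [36.0000 15.0000; 67.5000 29.5000]
K = S⁻¹·BᵀPA = [0.8595 0.1946; 1.5568 0.7676]
A−BK = [0.1135 -2.4649; -0.7243 3.1568]
AᵀP(A−BK) = [10.2284 4.1838; 4.1838 3.4378]
P' = Q + AᵀP(A−BK) = [15.2284 4.6838; 4.6838 3.6878]
tr(P') = 18.9162

18.9162


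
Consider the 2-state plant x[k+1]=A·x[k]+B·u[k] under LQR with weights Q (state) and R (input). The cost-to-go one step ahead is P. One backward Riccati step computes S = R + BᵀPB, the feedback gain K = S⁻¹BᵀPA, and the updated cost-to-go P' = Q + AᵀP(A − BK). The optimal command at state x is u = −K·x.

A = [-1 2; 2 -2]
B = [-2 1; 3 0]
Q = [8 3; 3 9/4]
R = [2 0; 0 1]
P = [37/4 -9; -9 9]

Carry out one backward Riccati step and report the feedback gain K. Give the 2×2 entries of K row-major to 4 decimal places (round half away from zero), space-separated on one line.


BᵀP = [-45.5000 45.0000; 9.2500 -9.0000]
S = R + BᵀPB = [2 0; 0 1] + [226.0000 -45.5000; -45.5000 9.2500] = [228.0000 -45.5000; -45.5000 10.2500]
BᵀPA = [135.5000 -181.0000; -27.2500 36.5000]
K = S⁻¹·BᵀPA = [0.5586 -0.7291; -0.1790 0.3243]
A−BK = [0.2962 0.2174; 0.3243 0.1874]
AᵀP(A−BK) = [0.6851 -0.8641; -0.8641 1.1884]
P' = Q + AᵀP(A−BK) = [8.6851 2.1359; 2.1359 3.4384]
tr(P') = 12.1235

0.5586 -0.7291 -0.1790 0.3243


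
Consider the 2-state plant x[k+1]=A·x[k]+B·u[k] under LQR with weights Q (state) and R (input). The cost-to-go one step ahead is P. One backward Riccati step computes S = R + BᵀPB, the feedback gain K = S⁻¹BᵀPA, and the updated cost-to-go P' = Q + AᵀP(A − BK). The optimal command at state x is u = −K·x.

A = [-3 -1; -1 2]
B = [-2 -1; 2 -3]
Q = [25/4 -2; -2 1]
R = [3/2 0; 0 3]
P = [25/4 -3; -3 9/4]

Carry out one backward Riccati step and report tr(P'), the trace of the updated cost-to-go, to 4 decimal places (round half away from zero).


11.1578

BᵀP = [-18.5000 10.5000; 2.7500 -3.7500]
S = R + BᵀPB = [3/2 0; 0 3] + [58.0000 -13.0000; -13.0000 8.5000] = [59.5000 -13.0000; -13.0000 11.5000]
BᵀPA = [45.0000 39.5000; -4.5000 -10.2500]
K = S⁻¹·BᵀPA = [0.8908 0.6230; 0.6157 -0.1870]
A−BK = [-0.6026 0.0590; -0.9345 0.1929]
AᵀP(A−BK) = [3.1834 0.3734; 0.3734 0.7243]
P' = Q + AᵀP(A−BK) = [9.4334 -1.6266; -1.6266 1.7243]
tr(P') = 11.1578


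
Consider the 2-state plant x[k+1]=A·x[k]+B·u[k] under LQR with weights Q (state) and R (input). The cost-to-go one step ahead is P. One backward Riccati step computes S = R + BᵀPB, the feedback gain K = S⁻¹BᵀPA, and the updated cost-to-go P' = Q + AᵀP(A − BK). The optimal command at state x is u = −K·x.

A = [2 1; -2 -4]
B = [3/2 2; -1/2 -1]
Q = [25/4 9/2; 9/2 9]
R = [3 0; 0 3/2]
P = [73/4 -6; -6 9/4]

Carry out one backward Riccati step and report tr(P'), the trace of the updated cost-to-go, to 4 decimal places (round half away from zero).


20.8110

BᵀP = [30.3750 -10.1250; 42.5000 -14.2500]
S = R + BᵀPB = [3 0; 0 3/2] + [50.6250 70.8750; 70.8750 99.2500] = [53.6250 70.8750; 70.8750 100.7500]
BᵀPA = [81.0000 70.8750; 113.5000 99.5000]
K = S⁻¹·BᵀPA = [0.3069 0.2335; 0.9107 0.8233]
A−BK = [-0.2817 -0.9969; -0.9359 -3.0599]
AᵀP(A−BK) = [1.7818 2.1384; 2.1384 3.7792]
P' = Q + AᵀP(A−BK) = [8.0318 6.6384; 6.6384 12.7792]
tr(P') = 20.8110


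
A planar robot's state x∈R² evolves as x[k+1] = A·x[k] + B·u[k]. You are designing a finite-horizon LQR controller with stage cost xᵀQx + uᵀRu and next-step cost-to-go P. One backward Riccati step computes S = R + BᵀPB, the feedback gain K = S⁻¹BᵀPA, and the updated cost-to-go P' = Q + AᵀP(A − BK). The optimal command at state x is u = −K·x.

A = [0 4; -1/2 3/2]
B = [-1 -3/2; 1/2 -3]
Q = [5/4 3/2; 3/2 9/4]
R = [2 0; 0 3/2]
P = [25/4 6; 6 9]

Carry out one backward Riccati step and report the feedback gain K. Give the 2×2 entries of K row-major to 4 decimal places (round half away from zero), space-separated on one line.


-0.0947 -1.2945 0.1254 -1.0053

BᵀP = [-3.2500 -1.5000; -27.3750 -36.0000]
S = R + BᵀPB = [2 0; 0 3/2] + [2.5000 9.3750; 9.3750 149.0625] = [4.5000 9.3750; 9.3750 150.5625]
BᵀPA = [0.7500 -15.2500; 18.0000 -163.5000]
K = S⁻¹·BᵀPA = [-0.0947 -1.2945; 0.1254 -1.0053]
A−BK = [0.0935 1.1976; -0.0763 -0.8687]
AᵀP(A−BK) = [0.0630 0.3167; 0.3167 8.1386]
P' = Q + AᵀP(A−BK) = [1.3130 1.8167; 1.8167 10.3886]
tr(P') = 11.7016


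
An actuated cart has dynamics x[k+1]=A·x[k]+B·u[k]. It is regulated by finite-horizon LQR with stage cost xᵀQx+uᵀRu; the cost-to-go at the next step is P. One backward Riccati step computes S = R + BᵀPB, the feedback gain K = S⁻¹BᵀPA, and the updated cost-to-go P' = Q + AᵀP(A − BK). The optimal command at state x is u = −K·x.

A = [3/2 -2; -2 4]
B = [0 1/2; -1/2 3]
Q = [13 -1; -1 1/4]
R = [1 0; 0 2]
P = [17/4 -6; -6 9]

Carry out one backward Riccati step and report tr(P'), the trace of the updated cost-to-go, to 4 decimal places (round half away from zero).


25.9258

BᵀP = [3.0000 -4.5000; -15.8750 24.0000]
S = R + BᵀPB = [1 0; 0 2] + [2.2500 -12.0000; -12.0000 64.0625] = [3.2500 -12.0000; -12.0000 66.0625]
BᵀPA = [13.5000 -24.0000; -71.8125 127.7500]
K = S⁻¹·BᵀPA = [0.4256 -0.7425; -1.0097 1.7989]
A−BK = [2.0049 -2.8994; 1.2420 -1.7680]
AᵀP(A−BK) = [3.3056 -5.5425; -5.5425 9.3702]
P' = Q + AᵀP(A−BK) = [16.3056 -6.5425; -6.5425 9.6202]
tr(P') = 25.9258


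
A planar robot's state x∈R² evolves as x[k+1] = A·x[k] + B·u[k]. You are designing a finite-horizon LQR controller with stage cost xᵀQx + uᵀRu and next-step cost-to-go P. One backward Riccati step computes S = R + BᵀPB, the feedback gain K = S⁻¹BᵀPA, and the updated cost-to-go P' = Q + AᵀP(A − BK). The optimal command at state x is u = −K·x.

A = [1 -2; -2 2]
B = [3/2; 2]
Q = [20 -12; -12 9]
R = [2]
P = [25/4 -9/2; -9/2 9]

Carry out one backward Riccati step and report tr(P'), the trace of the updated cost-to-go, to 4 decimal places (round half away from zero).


147.8429

BᵀP = [0.3750 11.2500]
S = R + BᵀPB = [2] + [23.0625] = [25.0625]
BᵀPA = [-22.1250 21.7500]
K = S⁻¹·BᵀPA = [-0.8828 0.8678]
A−BK = [2.3242 -3.3017; -0.2344 0.2643]
AᵀP(A−BK) = [40.7182 -56.2993; -56.2993 78.1247]
P' = Q + AᵀP(A−BK) = [60.7182 -68.2993; -68.2993 87.1247]
tr(P') = 147.8429
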